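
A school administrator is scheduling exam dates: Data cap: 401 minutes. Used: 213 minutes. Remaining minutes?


Total budget: 401 minutes
Time used: 213 minutes
Remaining: 401 - 213 = 188 minutes
Percent used: 53.1%
Percent remaining: 46.9%

188


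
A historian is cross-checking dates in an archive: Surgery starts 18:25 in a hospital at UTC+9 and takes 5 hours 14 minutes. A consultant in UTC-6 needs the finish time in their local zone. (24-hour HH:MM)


Start: 18:25 in UTC+9
Step 1 - add duration:
  minutes: 25 + 14 = 39
  hours: 18 + 5 + 0 = 23
  end in UTC+9: 23:39
Step 2 - convert UTC+9 -> UTC-6:
  offset difference: -6 - (9) = -15 hours
  23 + (-15) = 8 -> mod 24 = 8
Result: 08:39 in UTC-6

08:39


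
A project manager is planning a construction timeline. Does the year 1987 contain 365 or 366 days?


Year: 1987
Check leap year rules:
Divisible by 4? No
1987 is not a leap year
Days: 365

365


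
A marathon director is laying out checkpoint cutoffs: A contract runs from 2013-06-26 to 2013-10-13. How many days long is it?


Start date: 2013-06-26
End date: 2013-10-13
Jun 2013: +5 days
Jul 2013: +31 days
Aug 2013: +31 days
Sep 2013: +30 days
Oct 2013: +12 days
Total: 109 days

109


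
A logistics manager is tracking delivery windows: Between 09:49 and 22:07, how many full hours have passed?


Start: 09:49
End: 22:07
Hour difference: 22 - 9 = 13 hours
Minute difference: 7 - 49 = -42 minutes
Total minutes: 738
Complete hours: 738 / 60 = 12 (remainder 18)

12


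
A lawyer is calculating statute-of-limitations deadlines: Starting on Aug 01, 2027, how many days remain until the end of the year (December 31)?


Start: August 01, 2027
End: December 31, 2027
Days left in August: 30
September: 30
October: 31
November: 30
December: 31
Sum of remaining months: 122
Total: 30 + 122 = 152

152


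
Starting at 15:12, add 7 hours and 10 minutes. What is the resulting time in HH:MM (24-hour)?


Start time: 15:12
Adding: 7 hours 10 minutes
Minutes: 12 + 10 = 22
Hours: 15 + 7 + 0 = 22
Result: 22:22

22:22


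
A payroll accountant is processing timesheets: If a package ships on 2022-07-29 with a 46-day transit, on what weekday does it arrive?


Start: 2022-07-29 (Friday)
Step 1 - find target date: add 46 days
  2022-07-29 + 46 days = 2022-09-13
Step 2 - day of week:
  46 mod 7 = 4
  Friday + 4 days -> Tuesday
Result: Tuesday (2022-09-13)

Tuesday


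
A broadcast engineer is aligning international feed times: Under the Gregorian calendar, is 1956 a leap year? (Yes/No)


Year: 1956
Divisible by 4? 1956 / 4 = 489.0 -> Yes
Divisible by 100? 1956 / 100 = 19.56 -> No
Divisible by 4 but not 100, so it IS a leap year

Yes


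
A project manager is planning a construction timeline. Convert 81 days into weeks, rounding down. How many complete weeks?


Total days: 81
Days per week: 7
Division: 81 / 7 = 11 remainder 4
Complete weeks: 11
Remaining days: 4

11


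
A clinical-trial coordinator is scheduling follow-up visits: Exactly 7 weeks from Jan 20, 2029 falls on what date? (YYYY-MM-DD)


Start: 2029-01-20
Weeks to add: 7
Convert to days: 7 x 7 = 49 days
Add 49 days to 2029-01-20
Result: 2029-03-10

2029-03-10


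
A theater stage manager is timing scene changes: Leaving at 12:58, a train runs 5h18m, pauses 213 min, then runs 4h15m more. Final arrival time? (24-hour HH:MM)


Depart: 12:58
Leg 1: +318 min -> 18:16
Layover: +213 min -> 21:49
Leg 2: +255 min -> 02:04
Total travel: 786 minutes = 13h 6m
Arrival: 02:04

02:04


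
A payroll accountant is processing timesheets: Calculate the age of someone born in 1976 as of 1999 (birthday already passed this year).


Birth year: 1976
Current year: 1999
Age = current year - birth year
Age = 1999 - 1976 = 23

23


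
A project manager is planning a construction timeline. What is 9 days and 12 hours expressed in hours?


Days: 9
Extra hours: 12
Hours per day: 24
Days to hours: 9 x 24 = 216
Total: 216 + 12 = 228

228


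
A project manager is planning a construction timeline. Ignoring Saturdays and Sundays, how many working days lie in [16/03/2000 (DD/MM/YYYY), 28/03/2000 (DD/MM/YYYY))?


Start: 2000-03-16 (Thursday)
End (exclusive): 2000-03-28 (Tuesday)
Total calendar days: 12
Full weeks: 12 // 7 = 1 -> 5 weekdays
Remaining 5 days starting on Thursday:
  Thu(w), Fri(w), Sat(-), Sun(-), Mon(w) -> 3 weekdays
Total business days: 5 + 3 = 8

8


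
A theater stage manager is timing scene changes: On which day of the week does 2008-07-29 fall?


Date: 2008-07-29
January 1, 2008 is a Tuesday
Day of year: 211
Offset from Jan 1: 210 days
210 mod 7 = 0
Result: Tuesday

Tuesday


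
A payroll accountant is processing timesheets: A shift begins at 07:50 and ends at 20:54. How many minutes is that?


Start time: 07:50 = 470 minutes from midnight
End time: 20:54 = 1254 minutes from midnight
Difference: 1254 - 470 = 784 minutes
That is 13 hours and 4 minutes

784


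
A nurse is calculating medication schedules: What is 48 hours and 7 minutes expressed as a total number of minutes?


Hours: 48
Minutes: 7
Convert hours to minutes: 48 x 60 = 2880
Add remaining minutes: 2880 + 7 = 2887

2887


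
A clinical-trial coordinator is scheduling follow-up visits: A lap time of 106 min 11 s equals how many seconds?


Minutes: 106
Seconds: 11
Convert minutes to seconds: 106 x 60 = 6360
Add remaining seconds: 6360 + 11 = 6371

6371


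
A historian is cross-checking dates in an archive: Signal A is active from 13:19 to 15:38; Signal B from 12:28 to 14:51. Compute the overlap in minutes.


Interval A: [799, 938] minutes from midnight
Interval B: [748, 891] minutes from midnight
Overlap start = max(799, 748) = 799
Overlap end = min(938, 891) = 891
Overlap = 891 - 799 = 92 minutes

92


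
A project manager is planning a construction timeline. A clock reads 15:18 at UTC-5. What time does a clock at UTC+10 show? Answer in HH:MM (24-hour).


Local time: 15:18 at UTC-5 (offset -5h)
Target zone: UTC+10 (offset 10h)
Difference: 10 - (-5) = 15 hours
Calculation: 15 + (15) = 30
Wraparound: (30) mod 24 = 6
Result: 06:18

06:18


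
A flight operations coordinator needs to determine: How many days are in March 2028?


Month: March
Year: 2028
March is a 31-day month
Total: 31 days

31


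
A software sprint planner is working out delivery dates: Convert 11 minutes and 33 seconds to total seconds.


Minutes: 11
Extra seconds: 33
Seconds per minute: 60
Minutes to seconds: 11 x 60 = 660
Total: 660 + 33 = 693

693


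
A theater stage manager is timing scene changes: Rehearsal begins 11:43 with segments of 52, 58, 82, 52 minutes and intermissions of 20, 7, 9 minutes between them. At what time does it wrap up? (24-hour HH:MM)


Start: 11:43 = 703 min from midnight
  after task 1 (52 min): 12:35
  after break (20 min): 12:55
  after task 2 (58 min): 13:53
  after break (7 min): 14:00
  after task 3 (82 min): 15:22
  after break (9 min): 15:31
  after task 4 (52 min): 16:23
Total elapsed: 280 minutes
End time: 16:23

16:23


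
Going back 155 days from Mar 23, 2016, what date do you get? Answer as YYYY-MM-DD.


Start: 2016-03-23
Subtracting 155 days
Days already passed in March: 23
After going back through March: 132 more days to subtract
February 2016: 29 days, 103 remaining
January 2016: 31 days, 72 remaining
December 2015: 31 days, 41 remaining
November 2015: 30 days, 11 remaining
Result: 2015-10-20

2015-10-20


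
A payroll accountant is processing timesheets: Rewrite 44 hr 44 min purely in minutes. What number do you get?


Hours: 44
Extra minutes: 44
Minutes per hour: 60
Hours to minutes: 44 x 60 = 2640
Total: 2640 + 44 = 2684

2684


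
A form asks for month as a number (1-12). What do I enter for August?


Calendar month order:
7. July
8. August <--
9. September
August is month number 8

8


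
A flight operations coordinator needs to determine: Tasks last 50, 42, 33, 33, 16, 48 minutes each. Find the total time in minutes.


Durations: 50, 42, 33, 33, 16, 48
Running sum: 50
+ 42 = 92
+ 33 = 125
+ 33 = 158
+ 16 = 174
+ 48 = 222
Total duration: 222 minutes
That is 3 hours and 42 minutes

222


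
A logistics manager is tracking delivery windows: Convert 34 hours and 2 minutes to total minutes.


Hours: 34
Extra minutes: 2
Minutes per hour: 60
Hours to minutes: 34 x 60 = 2040
Total: 2040 + 2 = 2042

2042


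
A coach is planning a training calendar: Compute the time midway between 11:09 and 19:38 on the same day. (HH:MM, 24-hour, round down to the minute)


Start time: 11:09 = 669 minutes from midnight
End time: 19:38 = 1178 minutes from midnight
Sum: 669 + 1178 = 1847
Midpoint: 1847 / 2 = 923 minutes
Convert: 923 / 60 = 15 hours, 23 minutes
Result: 15:23

15:23


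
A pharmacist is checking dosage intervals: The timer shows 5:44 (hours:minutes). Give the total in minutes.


Hours: 5
Minutes: 44
Convert hours to minutes: 5 x 60 = 300
Add remaining minutes: 300 + 44 = 344

344


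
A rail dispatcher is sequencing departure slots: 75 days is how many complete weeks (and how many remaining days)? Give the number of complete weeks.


Total days: 75
Days per week: 7
Division: 75 / 7 = 10 remainder 5
Complete weeks: 10
Remaining days: 5

10


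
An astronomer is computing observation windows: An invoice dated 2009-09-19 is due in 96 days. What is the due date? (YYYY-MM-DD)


Start: 2009-09-19
Adding 96 days
Days remaining in September: 11
After September: 85 days still to add
October 2009: 31 days, 54 remaining
November 2009: 30 days, 24 remaining
December 2009 has 31 days, need 24
Result: 2009-12-24

2009-12-24


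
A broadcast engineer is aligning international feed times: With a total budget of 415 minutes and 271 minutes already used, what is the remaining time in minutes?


Total budget: 415 minutes
Time used: 271 minutes
Remaining: 415 - 271 = 144 minutes
Percent used: 65.3%
Percent remaining: 34.7%

144


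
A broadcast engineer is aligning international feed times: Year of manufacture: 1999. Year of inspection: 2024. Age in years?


Birth year: 1999
Current year: 2024
Age = current year - birth year
Age = 2024 - 1999 = 25

25


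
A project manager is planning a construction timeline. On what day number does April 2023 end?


Month: April
Year: 2023
April is a 30-day month
Total: 30 days

30


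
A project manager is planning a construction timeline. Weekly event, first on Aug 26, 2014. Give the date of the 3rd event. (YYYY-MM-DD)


First occurrence: 2014-08-26 (occurrence 1)
Each occurrence is 7 days after the previous.
Occurrence 3 is 2 weeks after the first.
2 weeks = 14 days
2014-08-26 + 14 days = 2014-09-09

2014-09-09


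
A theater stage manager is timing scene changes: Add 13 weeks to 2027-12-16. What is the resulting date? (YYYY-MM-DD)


Start: 2027-12-16
Weeks to add: 13
Convert to days: 13 x 7 = 91 days
Add 91 days to 2027-12-16
Result: 2028-03-16

2028-03-16


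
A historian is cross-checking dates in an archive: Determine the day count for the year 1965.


Year: 1965
Check leap year rules:
Divisible by 4? No
1965 is not a leap year
Days: 365

365


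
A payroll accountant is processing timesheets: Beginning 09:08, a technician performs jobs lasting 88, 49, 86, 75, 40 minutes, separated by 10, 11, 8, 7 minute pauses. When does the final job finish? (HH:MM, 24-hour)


Start: 09:08 = 548 min from midnight
  after task 1 (88 min): 10:36
  after break (10 min): 10:46
  after task 2 (49 min): 11:35
  after break (11 min): 11:46
  after task 3 (86 min): 13:12
  after break (8 min): 13:20
  after task 4 (75 min): 14:35
  after break (7 min): 14:42
  after task 5 (40 min): 15:22
Total elapsed: 374 minutes
End time: 15:22

15:22


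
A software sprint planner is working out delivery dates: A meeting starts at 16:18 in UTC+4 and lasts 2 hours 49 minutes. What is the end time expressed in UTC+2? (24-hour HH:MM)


Start: 16:18 in UTC+4
Step 1 - add duration:
  minutes: 18 + 49 = 67 (carry 1h)
  hours: 16 + 2 + 1 = 19
  end in UTC+4: 19:07
Step 2 - convert UTC+4 -> UTC+2:
  offset difference: 2 - (4) = -2 hours
  19 + (-2) = 17 -> mod 24 = 17
Result: 17:07 in UTC+2

17:07


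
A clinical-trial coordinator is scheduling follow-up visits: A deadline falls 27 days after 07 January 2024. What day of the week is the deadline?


Start: 2024-01-07 (Sunday)
Step 1 - find target date: add 27 days
  2024-01-07 + 27 days = 2024-02-03
Step 2 - day of week:
  27 mod 7 = 6
  Sunday + 6 days -> Saturday
Result: Saturday (2024-02-03)

Saturday


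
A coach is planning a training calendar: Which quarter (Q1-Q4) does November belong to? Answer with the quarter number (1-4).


Month: November (month 11)
Q1: January-March (months 1-3)
Q2: April-June (months 4-6)
Q3: July-September (months 7-9)
Q4: October-December (months 10-12)
Month 11 falls in Q4

4


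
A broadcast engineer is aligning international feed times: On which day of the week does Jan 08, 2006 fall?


Date: 2006-01-08
January 1, 2006 is a Sunday
Day of year: 8
Offset from Jan 1: 7 days
7 mod 7 = 0
Result: Sunday

Sunday


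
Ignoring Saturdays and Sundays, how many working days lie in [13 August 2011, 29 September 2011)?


Start: 2011-08-13 (Saturday)
End (exclusive): 2011-09-29 (Thursday)
Total calendar days: 47
Full weeks: 47 // 7 = 6 -> 30 weekdays
Remaining 5 days starting on Saturday:
  Sat(-), Sun(-), Mon(w), Tue(w), Wed(w) -> 3 weekdays
Total business days: 30 + 3 = 33

33


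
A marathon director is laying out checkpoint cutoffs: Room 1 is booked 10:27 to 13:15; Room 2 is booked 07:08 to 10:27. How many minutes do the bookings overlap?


Interval A: [627, 795] minutes from midnight
Interval B: [428, 627] minutes from midnight
Overlap start = max(627, 428) = 627
Overlap end = min(795, 627) = 627
End <= start, so the intervals do not overlap: 0 minutes

0


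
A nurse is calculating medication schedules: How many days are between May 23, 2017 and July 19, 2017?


Start date: 2017-05-23
End date: 2017-07-19
May 2017: +9 days
Jun 2017: +30 days
Jul 2017: +18 days
Total: 57 days

57


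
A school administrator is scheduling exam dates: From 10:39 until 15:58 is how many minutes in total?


Start time: 10:39 = 639 minutes from midnight
End time: 15:58 = 958 minutes from midnight
Difference: 958 - 639 = 319 minutes
That is 5 hours and 19 minutes

319


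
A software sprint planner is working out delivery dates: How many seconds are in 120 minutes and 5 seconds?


Minutes: 120
Extra seconds: 5
Seconds per minute: 60
Minutes to seconds: 120 x 60 = 7200
Total: 7200 + 5 = 7205

7205


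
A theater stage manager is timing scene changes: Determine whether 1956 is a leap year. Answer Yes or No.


Year: 1956
Divisible by 4? 1956 / 4 = 489.0 -> Yes
Divisible by 100? 1956 / 100 = 19.56 -> No
Divisible by 4 but not 100, so it IS a leap year

Yes


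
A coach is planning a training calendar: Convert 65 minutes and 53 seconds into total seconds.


Minutes: 65
Seconds: 53
Convert minutes to seconds: 65 x 60 = 3900
Add remaining seconds: 3900 + 53 = 3953

3953


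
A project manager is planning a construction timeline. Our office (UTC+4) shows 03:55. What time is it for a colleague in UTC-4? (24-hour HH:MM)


Local time: 03:55 at UTC+4 (offset 4h)
Target zone: UTC-4 (offset -4h)
Difference: -4 - (4) = -8 hours
Calculation: 3 + (-8) = -5
Wraparound: (-5) mod 24 = 19
Result: 19:55

19:55


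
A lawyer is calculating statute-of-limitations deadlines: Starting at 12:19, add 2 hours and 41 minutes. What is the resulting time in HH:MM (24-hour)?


Start time: 12:19
Adding: 2 hours 41 minutes
Minutes: 19 + 41 = 60
Minute overflow: 60 >= 60, so carry 1 hour, minutes = 0
Hours: 12 + 2 + 1 = 15
Result: 15:00

15:00


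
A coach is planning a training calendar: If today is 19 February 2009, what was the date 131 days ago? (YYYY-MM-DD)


Start: 2009-02-19
Subtracting 131 days
Days already passed in February: 19
After going back through February: 112 more days to subtract
January 2009: 31 days, 81 remaining
December 2008: 31 days, 50 remaining
November 2008: 30 days, 20 remaining
October 2008 has 31 days, need 20
Result: 2008-10-11

2008-10-11


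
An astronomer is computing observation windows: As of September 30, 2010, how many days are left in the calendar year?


Start: September 30, 2010
End: December 31, 2010
Days left in September: 0
October: 31
November: 30
December: 31
Sum of remaining months: 92
Total: 0 + 92 = 92

92


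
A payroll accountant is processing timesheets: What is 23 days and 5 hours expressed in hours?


Days: 23
Extra hours: 5
Hours per day: 24
Days to hours: 23 x 24 = 552
Total: 552 + 5 = 557

557


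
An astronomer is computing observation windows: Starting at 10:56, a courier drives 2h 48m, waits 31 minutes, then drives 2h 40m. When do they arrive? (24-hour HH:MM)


Depart: 10:56
Leg 1: +168 min -> 13:44
Layover: +31 min -> 14:15
Leg 2: +160 min -> 16:55
Total travel: 359 minutes = 5h 59m
Arrival: 16:55

16:55


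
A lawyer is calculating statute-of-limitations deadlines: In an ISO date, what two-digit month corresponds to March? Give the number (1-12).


Calendar month order:
2. February
3. March <--
4. April
March is month number 3

3


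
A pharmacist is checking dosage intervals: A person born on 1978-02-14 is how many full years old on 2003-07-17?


Birth: 1978-02-14
Reference: 2003-07-17
Year difference: 2003 - 1978 = 25
Has birthday (02-14) occurred by 07-17? Yes
Age in full years: 25

25


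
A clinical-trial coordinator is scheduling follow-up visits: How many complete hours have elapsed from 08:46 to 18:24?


Start: 08:46
End: 18:24
Hour difference: 18 - 8 = 10 hours
Minute difference: 24 - 46 = -22 minutes
Total minutes: 578
Complete hours: 578 / 60 = 9 (remainder 38)

9


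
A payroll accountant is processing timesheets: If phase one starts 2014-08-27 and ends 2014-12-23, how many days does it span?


Start date: 2014-08-27
End date: 2014-12-23
Aug 2014: +5 days
Sep 2014: +30 days
Oct 2014: +31 days
Nov 2014: +30 days
Dec 2014: +22 days
Total: 118 days

118


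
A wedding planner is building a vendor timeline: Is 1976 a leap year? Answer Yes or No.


Year: 1976
Divisible by 4? 1976 / 4 = 494.0 -> Yes
Divisible by 100? 1976 / 100 = 19.76 -> No
Divisible by 4 but not 100, so it IS a leap year

Yes


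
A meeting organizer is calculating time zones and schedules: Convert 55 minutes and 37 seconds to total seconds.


Minutes: 55
Extra seconds: 37
Seconds per minute: 60
Minutes to seconds: 55 x 60 = 3300
Total: 3300 + 37 = 3337

3337


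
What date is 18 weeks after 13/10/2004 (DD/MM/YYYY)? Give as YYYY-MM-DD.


Start: 2004-10-13
Weeks to add: 18
Convert to days: 18 x 7 = 126 days
Add 126 days to 2004-10-13
Result: 2005-02-16

2005-02-16


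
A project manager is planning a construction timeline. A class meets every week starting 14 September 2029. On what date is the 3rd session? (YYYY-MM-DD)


First occurrence: 2029-09-14 (occurrence 1)
Each occurrence is 7 days after the previous.
Occurrence 3 is 2 weeks after the first.
2 weeks = 14 days
2029-09-14 + 14 days = 2029-09-28

2029-09-28


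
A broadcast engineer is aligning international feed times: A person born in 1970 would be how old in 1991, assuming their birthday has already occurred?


Birth year: 1970
Current year: 1991
Age = current year - birth year
Age = 1991 - 1970 = 21

21


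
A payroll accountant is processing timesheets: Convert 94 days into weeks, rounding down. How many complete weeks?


Total days: 94
Days per week: 7
Division: 94 / 7 = 13 remainder 3
Complete weeks: 13
Remaining days: 3

13


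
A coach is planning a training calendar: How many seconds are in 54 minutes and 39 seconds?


Minutes: 54
Seconds: 39
Convert minutes to seconds: 54 x 60 = 3240
Add remaining seconds: 3240 + 39 = 3279

3279


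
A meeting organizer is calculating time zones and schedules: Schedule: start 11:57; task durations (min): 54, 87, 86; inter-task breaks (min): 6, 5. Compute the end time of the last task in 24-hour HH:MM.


Start: 11:57 = 717 min from midnight
  after task 1 (54 min): 12:51
  after break (6 min): 12:57
  after task 2 (87 min): 14:24
  after break (5 min): 14:29
  after task 3 (86 min): 15:55
Total elapsed: 238 minutes
End time: 15:55

15:55


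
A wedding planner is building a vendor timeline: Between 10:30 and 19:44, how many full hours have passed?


Start: 10:30
End: 19:44
Hour difference: 19 - 10 = 9 hours
Minute difference: 44 - 30 = 14 minutes
Total minutes: 554
Complete hours: 554 / 60 = 9 (remainder 14)

9


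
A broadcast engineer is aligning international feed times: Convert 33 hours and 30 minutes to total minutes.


Hours: 33
Extra minutes: 30
Minutes per hour: 60
Hours to minutes: 33 x 60 = 1980
Total: 1980 + 30 = 2010

2010


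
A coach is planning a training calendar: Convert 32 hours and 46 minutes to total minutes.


Hours: 32
Minutes: 46
Convert hours to minutes: 32 x 60 = 1920
Add remaining minutes: 1920 + 46 = 1966

1966


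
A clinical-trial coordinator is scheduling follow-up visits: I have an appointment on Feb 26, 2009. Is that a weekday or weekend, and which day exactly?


Date: 2009-02-26
January 1, 2009 is a Thursday
Day of year: 57
Offset from Jan 1: 56 days
56 mod 7 = 0
Result: Thursday

Thursday


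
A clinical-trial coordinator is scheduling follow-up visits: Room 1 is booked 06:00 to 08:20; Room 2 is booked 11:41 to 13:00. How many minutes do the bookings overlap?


Interval A: [360, 500] minutes from midnight
Interval B: [701, 780] minutes from midnight
Overlap start = max(360, 701) = 701
Overlap end = min(500, 780) = 500
End <= start, so the intervals do not overlap: 0 minutes

0


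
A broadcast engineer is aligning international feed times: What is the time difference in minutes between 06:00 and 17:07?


Start time: 06:00 = 360 minutes from midnight
End time: 17:07 = 1027 minutes from midnight
Difference: 1027 - 360 = 667 minutes
That is 11 hours and 7 minutes

667


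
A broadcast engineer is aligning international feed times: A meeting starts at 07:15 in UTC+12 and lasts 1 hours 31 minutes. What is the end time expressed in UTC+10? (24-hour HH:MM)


Start: 07:15 in UTC+12
Step 1 - add duration:
  minutes: 15 + 31 = 46
  hours: 7 + 1 + 0 = 8
  end in UTC+12: 08:46
Step 2 - convert UTC+12 -> UTC+10:
  offset difference: 10 - (12) = -2 hours
  8 + (-2) = 6 -> mod 24 = 6
Result: 06:46 in UTC+10

06:46


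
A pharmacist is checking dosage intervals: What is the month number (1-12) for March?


Calendar month order:
2. February
3. March <--
4. April
March is month number 3

3


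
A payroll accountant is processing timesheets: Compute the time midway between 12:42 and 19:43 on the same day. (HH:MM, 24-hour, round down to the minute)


Start time: 12:42 = 762 minutes from midnight
End time: 19:43 = 1183 minutes from midnight
Sum: 762 + 1183 = 1945
Midpoint: 1945 / 2 = 972 minutes
Convert: 972 / 60 = 16 hours, 12 minutes
Result: 16:12

16:12


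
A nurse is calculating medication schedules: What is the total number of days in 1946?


Year: 1946
Check leap year rules:
Divisible by 4? No
1946 is not a leap year
Days: 365

365


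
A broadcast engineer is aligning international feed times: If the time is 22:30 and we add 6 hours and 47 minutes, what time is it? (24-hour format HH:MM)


Start time: 22:30
Adding: 6 hours 47 minutes
Minutes: 30 + 47 = 77
Minute overflow: 77 >= 60, so carry 1 hour, minutes = 17
Hours: 22 + 6 + 1 = 29
Hour wraparound: 29 mod 24 = 5
Result: 05:17

05:17


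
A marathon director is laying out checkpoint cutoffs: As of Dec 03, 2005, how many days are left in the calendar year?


Start: December 03, 2005
End: December 31, 2005
Days left in December: 28
Total: 28 days

28


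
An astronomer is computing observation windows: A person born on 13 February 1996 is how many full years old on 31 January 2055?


Birth: 1996-02-13
Reference: 2055-01-31
Year difference: 2055 - 1996 = 59
Has birthday (02-13) occurred by 01-31? No
Birthday not yet reached this year -> subtract 1
Age in full years: 58

58


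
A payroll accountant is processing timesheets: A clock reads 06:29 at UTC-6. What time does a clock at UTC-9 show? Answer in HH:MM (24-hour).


Local time: 06:29 at UTC-6 (offset -6h)
Target zone: UTC-9 (offset -9h)
Difference: -9 - (-6) = -3 hours
Calculation: 6 + (-3) = 3
Result: 03:29

03:29


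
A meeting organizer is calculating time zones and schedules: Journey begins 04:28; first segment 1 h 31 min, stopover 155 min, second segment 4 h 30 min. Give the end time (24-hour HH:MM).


Depart: 04:28
Leg 1: +91 min -> 05:59
Layover: +155 min -> 08:34
Leg 2: +270 min -> 13:04
Total travel: 516 minutes = 8h 36m
Arrival: 13:04

13:04


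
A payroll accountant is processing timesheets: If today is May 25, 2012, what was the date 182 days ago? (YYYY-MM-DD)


Start: 2012-05-25
Subtracting 182 days
Days already passed in May: 25
After going back through May: 157 more days to subtract
April 2012: 30 days, 127 remaining
March 2012: 31 days, 96 remaining
February 2012: 29 days, 67 remaining
January 2012: 31 days, 36 remaining
Result: 2011-11-25

2011-11-25


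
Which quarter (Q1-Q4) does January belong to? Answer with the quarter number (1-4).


Month: January (month 1)
Q1: January-March (months 1-3)
Q2: April-June (months 4-6)
Q3: July-September (months 7-9)
Q4: October-December (months 10-12)
Month 1 falls in Q1

1


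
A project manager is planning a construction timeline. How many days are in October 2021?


Month: October
Year: 2021
October is a 31-day month
Total: 31 days

31


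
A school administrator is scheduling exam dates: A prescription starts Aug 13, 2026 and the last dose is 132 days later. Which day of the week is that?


Start: 2026-08-13 (Thursday)
Step 1 - find target date: add 132 days
  2026-08-13 + 132 days = 2026-12-23
Step 2 - day of week:
  132 mod 7 = 6
  Thursday + 6 days -> Wednesday
Result: Wednesday (2026-12-23)

Wednesday


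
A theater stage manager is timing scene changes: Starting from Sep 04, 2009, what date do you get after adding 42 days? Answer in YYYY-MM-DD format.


Start: 2009-09-04
Adding 42 days
Days remaining in September: 26
After September: 16 days still to add
October 2009 has 31 days, need 16
Result: 2009-10-16

2009-10-16


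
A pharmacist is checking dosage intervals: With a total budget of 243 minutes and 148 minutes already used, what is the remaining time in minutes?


Total budget: 243 minutes
Time used: 148 minutes
Remaining: 243 - 148 = 95 minutes
Percent used: 60.9%
Percent remaining: 39.1%

95


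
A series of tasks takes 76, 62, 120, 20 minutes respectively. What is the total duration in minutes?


Durations: 76, 62, 120, 20
Running sum: 76
+ 62 = 138
+ 120 = 258
+ 20 = 278
Total duration: 278 minutes
That is 4 hours and 38 minutes

278


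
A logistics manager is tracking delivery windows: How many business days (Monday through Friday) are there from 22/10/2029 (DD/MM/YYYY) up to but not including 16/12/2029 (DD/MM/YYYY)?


Start: 2029-10-22 (Monday)
End (exclusive): 2029-12-16 (Sunday)
Total calendar days: 55
Full weeks: 55 // 7 = 7 -> 35 weekdays
Remaining 6 days starting on Monday:
  Mon(w), Tue(w), Wed(w), Thu(w), Fri(w), Sat(-) -> 5 weekdays
Total business days: 35 + 5 = 40

40


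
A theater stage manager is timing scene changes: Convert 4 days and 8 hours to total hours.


Days: 4
Extra hours: 8
Hours per day: 24
Days to hours: 4 x 24 = 96
Total: 96 + 8 = 104

104


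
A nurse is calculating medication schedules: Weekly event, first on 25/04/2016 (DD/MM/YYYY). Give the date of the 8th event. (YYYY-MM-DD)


First occurrence: 2016-04-25 (occurrence 1)
Each occurrence is 7 days after the previous.
Occurrence 8 is 7 weeks after the first.
7 weeks = 49 days
2016-04-25 + 49 days = 2016-06-13

2016-06-13


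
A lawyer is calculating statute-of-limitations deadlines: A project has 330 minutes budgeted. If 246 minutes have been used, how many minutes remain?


Total budget: 330 minutes
Time used: 246 minutes
Remaining: 330 - 246 = 84 minutes
Percent used: 74.5%
Percent remaining: 25.5%

84


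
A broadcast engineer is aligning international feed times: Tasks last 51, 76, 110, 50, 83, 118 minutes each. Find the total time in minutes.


Durations: 51, 76, 110, 50, 83, 118
Running sum: 51
+ 76 = 127
+ 110 = 237
+ 50 = 287
+ 83 = 370
+ 118 = 488
Total duration: 488 minutes
That is 8 hours and 8 minutes

488


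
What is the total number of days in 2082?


Year: 2082
Check leap year rules:
Divisible by 4? No
2082 is not a leap year
Days: 365

365


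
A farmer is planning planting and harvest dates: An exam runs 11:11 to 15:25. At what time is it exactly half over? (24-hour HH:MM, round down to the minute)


Start time: 11:11 = 671 minutes from midnight
End time: 15:25 = 925 minutes from midnight
Sum: 671 + 925 = 1596
Midpoint: 1596 / 2 = 798 minutes
Convert: 798 / 60 = 13 hours, 18 minutes
Result: 13:18

13:18


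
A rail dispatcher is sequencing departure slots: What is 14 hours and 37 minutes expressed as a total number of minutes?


Hours: 14
Minutes: 37
Convert hours to minutes: 14 x 60 = 840
Add remaining minutes: 840 + 37 = 877

877


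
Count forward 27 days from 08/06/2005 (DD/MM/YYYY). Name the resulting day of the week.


Start: 2005-06-08 (Wednesday)
Step 1 - find target date: add 27 days
  2005-06-08 + 27 days = 2005-07-05
Step 2 - day of week:
  27 mod 7 = 6
  Wednesday + 6 days -> Tuesday
Result: Tuesday (2005-07-05)

Tuesday


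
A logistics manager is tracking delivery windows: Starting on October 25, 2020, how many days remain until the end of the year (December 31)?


Start: October 25, 2020
End: December 31, 2020
Days left in October: 6
November: 30
December: 31
Sum of remaining months: 61
Total: 6 + 61 = 67

67


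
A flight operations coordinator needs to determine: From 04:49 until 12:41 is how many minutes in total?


Start time: 04:49 = 289 minutes from midnight
End time: 12:41 = 761 minutes from midnight
Difference: 761 - 289 = 472 minutes
That is 7 hours and 52 minutes

472


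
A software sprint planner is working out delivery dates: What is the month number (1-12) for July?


Calendar month order:
6. June
7. July <--
8. August
July is month number 7

7


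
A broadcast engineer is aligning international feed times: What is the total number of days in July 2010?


Month: July
Year: 2010
July is a 31-day month
Total: 31 days

31


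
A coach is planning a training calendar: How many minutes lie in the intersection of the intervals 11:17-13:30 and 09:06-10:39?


Interval A: [677, 810] minutes from midnight
Interval B: [546, 639] minutes from midnight
Overlap start = max(677, 546) = 677
Overlap end = min(810, 639) = 639
End <= start, so the intervals do not overlap: 0 minutes

0


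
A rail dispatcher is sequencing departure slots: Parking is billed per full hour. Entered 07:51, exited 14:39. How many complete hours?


Start: 07:51
End: 14:39
Hour difference: 14 - 7 = 7 hours
Minute difference: 39 - 51 = -12 minutes
Total minutes: 408
Complete hours: 408 / 60 = 6 (remainder 48)

6


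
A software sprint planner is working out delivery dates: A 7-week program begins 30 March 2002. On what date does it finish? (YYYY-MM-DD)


Start: 2002-03-30
Weeks to add: 7
Convert to days: 7 x 7 = 49 days
Add 49 days to 2002-03-30
Result: 2002-05-18

2002-05-18


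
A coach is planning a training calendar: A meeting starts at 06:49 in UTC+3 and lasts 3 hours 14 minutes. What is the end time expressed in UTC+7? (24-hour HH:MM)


Start: 06:49 in UTC+3
Step 1 - add duration:
  minutes: 49 + 14 = 63 (carry 1h)
  hours: 6 + 3 + 1 = 10
  end in UTC+3: 10:03
Step 2 - convert UTC+3 -> UTC+7:
  offset difference: 7 - (3) = 4 hours
  10 + (4) = 14 -> mod 24 = 14
Result: 14:03 in UTC+7

14:03


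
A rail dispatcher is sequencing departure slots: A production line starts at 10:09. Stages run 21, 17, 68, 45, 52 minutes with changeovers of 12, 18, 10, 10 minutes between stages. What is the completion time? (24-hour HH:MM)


Start: 10:09 = 609 min from midnight
  after task 1 (21 min): 10:30
  after break (12 min): 10:42
  after task 2 (17 min): 10:59
  after break (18 min): 11:17
  after task 3 (68 min): 12:25
  after break (10 min): 12:35
  after task 4 (45 min): 13:20
  after break (10 min): 13:30
  after task 5 (52 min): 14:22
Total elapsed: 253 minutes
End time: 14:22

14:22


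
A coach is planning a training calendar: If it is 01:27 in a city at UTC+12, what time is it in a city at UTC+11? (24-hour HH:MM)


Local time: 01:27 at UTC+12 (offset 12h)
Target zone: UTC+11 (offset 11h)
Difference: 11 - (12) = -1 hours
Calculation: 1 + (-1) = 0
Result: 00:27

00:27


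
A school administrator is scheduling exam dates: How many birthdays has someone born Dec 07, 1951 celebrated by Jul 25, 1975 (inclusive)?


Birth: 1951-12-07
Reference: 1975-07-25
Year difference: 1975 - 1951 = 24
Has birthday (12-07) occurred by 07-25? No
Birthday not yet reached this year -> subtract 1
Age in full years: 23

23


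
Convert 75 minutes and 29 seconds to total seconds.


Minutes: 75
Extra seconds: 29
Seconds per minute: 60
Minutes to seconds: 75 x 60 = 4500
Total: 4500 + 29 = 4529

4529


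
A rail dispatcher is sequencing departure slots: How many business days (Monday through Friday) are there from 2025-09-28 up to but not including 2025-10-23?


Start: 2025-09-28 (Sunday)
End (exclusive): 2025-10-23 (Thursday)
Total calendar days: 25
Full weeks: 25 // 7 = 3 -> 15 weekdays
Remaining 4 days starting on Sunday:
  Sun(-), Mon(w), Tue(w), Wed(w) -> 3 weekdays
Total business days: 15 + 3 = 18

18


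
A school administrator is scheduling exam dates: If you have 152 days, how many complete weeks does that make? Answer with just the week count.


Total days: 152
Days per week: 7
Division: 152 / 7 = 21 remainder 5
Complete weeks: 21
Remaining days: 5

21


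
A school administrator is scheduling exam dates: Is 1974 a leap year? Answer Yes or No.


Year: 1974
Divisible by 4? 1974 / 4 = 493.5 -> No
Not divisible by 4, so NOT a leap year

No


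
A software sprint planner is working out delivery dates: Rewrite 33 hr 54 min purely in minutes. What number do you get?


Hours: 33
Extra minutes: 54
Minutes per hour: 60
Hours to minutes: 33 x 60 = 1980
Total: 1980 + 54 = 2034

2034


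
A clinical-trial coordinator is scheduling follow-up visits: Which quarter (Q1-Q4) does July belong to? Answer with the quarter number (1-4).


Month: July (month 7)
Q1: January-March (months 1-3)
Q2: April-June (months 4-6)
Q3: July-September (months 7-9)
Q4: October-December (months 10-12)
Month 7 falls in Q3

3


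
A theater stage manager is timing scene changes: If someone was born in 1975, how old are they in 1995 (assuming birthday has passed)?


Birth year: 1975
Current year: 1995
Age = current year - birth year
Age = 1995 - 1975 = 20

20


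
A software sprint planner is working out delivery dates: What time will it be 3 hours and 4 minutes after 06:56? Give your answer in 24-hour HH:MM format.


Start time: 06:56
Adding: 3 hours 4 minutes
Minutes: 56 + 4 = 60
Minute overflow: 60 >= 60, so carry 1 hour, minutes = 0
Hours: 6 + 3 + 1 = 10
Result: 10:00

10:00


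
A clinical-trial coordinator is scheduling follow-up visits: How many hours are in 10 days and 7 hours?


Days: 10
Extra hours: 7
Hours per day: 24
Days to hours: 10 x 24 = 240
Total: 240 + 7 = 247

247


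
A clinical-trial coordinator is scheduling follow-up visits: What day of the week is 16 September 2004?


Date: 2004-09-16
January 1, 2004 is a Thursday
Day of year: 260
Offset from Jan 1: 259 days
259 mod 7 = 0
Result: Thursday

Thursday


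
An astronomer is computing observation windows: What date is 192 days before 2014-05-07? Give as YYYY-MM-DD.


Start: 2014-05-07
Subtracting 192 days
Days already passed in May: 7
After going back through May: 185 more days to subtract
April 2014: 30 days, 155 remaining
March 2014: 31 days, 124 remaining
February 2014: 28 days, 96 remaining
January 2014: 31 days, 65 remaining
Result: 2013-10-27

2013-10-27


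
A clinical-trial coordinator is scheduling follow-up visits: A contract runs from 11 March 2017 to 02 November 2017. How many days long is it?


Start date: 2017-03-11
End date: 2017-11-02
Mar 2017: +21 days
Apr 2017: +30 days
May 2017: +31 days
... (6 more months)
Total: 236 days

236


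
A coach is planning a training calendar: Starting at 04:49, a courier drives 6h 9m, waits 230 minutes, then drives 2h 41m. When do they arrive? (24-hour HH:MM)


Depart: 04:49
Leg 1: +369 min -> 10:58
Layover: +230 min -> 14:48
Leg 2: +161 min -> 17:29
Total travel: 760 minutes = 12h 40m
Arrival: 17:29

17:29


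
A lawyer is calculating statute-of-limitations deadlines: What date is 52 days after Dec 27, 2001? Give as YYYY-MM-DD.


Start: 2001-12-27
Adding 52 days
Days remaining in December: 4
After December: 48 days still to add
January 2002: 31 days, 17 remaining
February 2002 has 28 days, need 17
Result: 2002-02-17

2002-02-17


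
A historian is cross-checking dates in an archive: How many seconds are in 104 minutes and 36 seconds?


Minutes: 104
Seconds: 36
Convert minutes to seconds: 104 x 60 = 6240
Add remaining seconds: 6240 + 36 = 6276

6276


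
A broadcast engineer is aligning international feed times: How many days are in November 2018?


Month: November
Year: 2018
November is a 30-day month
Total: 30 days

30


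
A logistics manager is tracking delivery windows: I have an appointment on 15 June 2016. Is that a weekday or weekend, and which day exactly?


Date: 2016-06-15
January 1, 2016 is a Friday
Day of year: 167
Offset from Jan 1: 166 days
166 mod 7 = 5
Result: Wednesday

Wednesday


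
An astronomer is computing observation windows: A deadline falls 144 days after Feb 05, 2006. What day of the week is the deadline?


Start: 2006-02-05 (Sunday)
Step 1 - find target date: add 144 days
  2006-02-05 + 144 days = 2006-06-29
Step 2 - day of week:
  144 mod 7 = 4
  Sunday + 4 days -> Thursday
Result: Thursday (2006-06-29)

Thursday


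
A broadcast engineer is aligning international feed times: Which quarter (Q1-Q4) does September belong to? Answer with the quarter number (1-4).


Month: September (month 9)
Q1: January-March (months 1-3)
Q2: April-June (months 4-6)
Q3: July-September (months 7-9)
Q4: October-December (months 10-12)
Month 9 falls in Q3

3


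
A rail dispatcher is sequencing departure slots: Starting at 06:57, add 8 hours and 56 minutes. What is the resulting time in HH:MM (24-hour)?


Start time: 06:57
Adding: 8 hours 56 minutes
Minutes: 57 + 56 = 113
Minute overflow: 113 >= 60, so carry 1 hour, minutes = 53
Hours: 6 + 8 + 1 = 15
Result: 15:53

15:53


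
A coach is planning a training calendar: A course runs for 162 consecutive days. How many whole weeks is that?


Total days: 162
Days per week: 7
Division: 162 / 7 = 23 remainder 1
Complete weeks: 23
Remaining days: 1

23


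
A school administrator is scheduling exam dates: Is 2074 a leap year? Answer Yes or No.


Year: 2074
Divisible by 4? 2074 / 4 = 518.5 -> No
Not divisible by 4, so NOT a leap year

No


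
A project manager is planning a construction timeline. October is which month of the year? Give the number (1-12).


Calendar month order:
9. September
10. October <--
11. November
October is month number 10

10


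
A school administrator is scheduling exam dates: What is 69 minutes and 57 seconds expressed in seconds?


Minutes: 69
Extra seconds: 57
Seconds per minute: 60
Minutes to seconds: 69 x 60 = 4140
Total: 4140 + 57 = 4197

4197
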